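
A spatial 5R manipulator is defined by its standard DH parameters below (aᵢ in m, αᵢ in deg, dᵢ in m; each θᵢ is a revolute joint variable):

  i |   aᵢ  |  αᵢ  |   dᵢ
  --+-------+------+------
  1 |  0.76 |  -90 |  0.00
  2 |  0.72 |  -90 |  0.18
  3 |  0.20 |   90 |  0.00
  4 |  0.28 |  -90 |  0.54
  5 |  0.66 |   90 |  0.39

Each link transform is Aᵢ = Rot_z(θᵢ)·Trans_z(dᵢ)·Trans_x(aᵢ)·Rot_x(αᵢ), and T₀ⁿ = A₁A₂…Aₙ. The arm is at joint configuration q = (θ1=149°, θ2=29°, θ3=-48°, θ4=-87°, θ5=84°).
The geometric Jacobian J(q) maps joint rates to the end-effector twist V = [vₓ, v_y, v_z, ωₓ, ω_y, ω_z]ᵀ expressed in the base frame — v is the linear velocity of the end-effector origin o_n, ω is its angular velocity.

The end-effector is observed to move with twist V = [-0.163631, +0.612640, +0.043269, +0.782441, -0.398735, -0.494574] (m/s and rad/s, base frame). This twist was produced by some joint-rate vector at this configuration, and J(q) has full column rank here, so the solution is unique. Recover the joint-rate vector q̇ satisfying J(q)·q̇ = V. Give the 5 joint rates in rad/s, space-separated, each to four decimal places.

-0.1050 -0.2330 0.7790 0.5440 -0.2590

o_n = [-1.9825, 0.5452, -0.3012]
J₁: ẑ×o_n = [-0.5452, -1.9825, 0.0000], ω = ẑ
J2: z=[-0.5150, -0.8572, 0.0000] o=[-0.6514, 0.3914, 0.0000] → [0.2582, -0.1551, -1.2201, -0.5150, -0.8572, 0.0000]
J3: z=[0.4156, -0.2497, -0.8746] o=[-1.2839, 0.5615, -0.3491] → [-0.0262, 0.5911, -0.1812, 0.4156, -0.2497, -0.8746]
J4: z=[0.2125, -0.9083, 0.3603] o=[-1.4608, 0.4944, -0.4139] → [-0.1207, -0.2119, -0.4630, 0.2125, -0.9083, 0.3603]
J5: z=[-0.8614, -0.3482, -0.3697] o=[-1.4752, 0.0688, 0.0204] → [0.2881, -0.0895, -0.5870, -0.8614, -0.3482, -0.3697]
q̇ = J⁺·V = [-0.1050, -0.2330, 0.7790, 0.5440, -0.2590]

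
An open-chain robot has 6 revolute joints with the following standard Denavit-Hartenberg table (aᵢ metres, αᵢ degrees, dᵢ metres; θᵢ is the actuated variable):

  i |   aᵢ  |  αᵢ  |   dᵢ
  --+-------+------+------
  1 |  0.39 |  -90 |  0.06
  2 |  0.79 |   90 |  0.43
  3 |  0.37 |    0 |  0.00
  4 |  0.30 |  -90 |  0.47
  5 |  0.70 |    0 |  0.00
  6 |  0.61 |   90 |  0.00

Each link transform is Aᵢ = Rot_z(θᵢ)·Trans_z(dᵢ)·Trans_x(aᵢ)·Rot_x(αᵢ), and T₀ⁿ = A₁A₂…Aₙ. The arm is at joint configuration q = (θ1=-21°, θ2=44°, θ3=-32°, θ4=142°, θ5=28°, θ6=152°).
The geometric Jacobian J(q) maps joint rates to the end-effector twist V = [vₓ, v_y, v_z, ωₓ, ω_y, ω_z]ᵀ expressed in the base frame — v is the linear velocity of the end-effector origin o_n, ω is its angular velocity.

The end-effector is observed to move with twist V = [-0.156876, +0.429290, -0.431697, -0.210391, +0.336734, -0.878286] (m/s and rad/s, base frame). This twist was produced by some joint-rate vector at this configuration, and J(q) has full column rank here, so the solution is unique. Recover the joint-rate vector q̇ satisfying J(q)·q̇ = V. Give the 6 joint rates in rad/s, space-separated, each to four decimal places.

0.3280 0.0170 -0.5490 -0.5390 -0.0210 -0.6280

o_n = [1.3138, 0.0563, -0.5319]
J₁: ẑ×o_n = [-0.0563, 1.3138, 0.0000], ω = ẑ
J2: z=[0.3584, 0.9336, 0.0000] o=[0.3641, -0.1398, 0.0600] → [-0.5526, 0.2121, -0.8164, 0.3584, 0.9336, 0.0000]
J3: z=[0.6485, -0.2489, 0.7193] o=[1.0487, 0.0580, -0.4888] → [0.0120, 0.2187, 0.0649, 0.6485, -0.2489, 0.7193]
J4: z=[0.6485, -0.2489, 0.7193] o=[1.1892, -0.2059, -0.7067] → [-0.2322, -0.0237, 0.2011, 0.6485, -0.2489, 0.7193]
J5: z=[-0.7536, -0.0771, 0.6528] o=[1.5261, -0.0333, -0.2974] → [-0.0404, -0.3153, -0.0839, -0.7536, -0.0771, 0.6528]
J6: z=[-0.7536, -0.0771, 0.6528] o=[1.3792, 0.6452, -0.3869] → [0.3956, -0.1519, 0.4388, -0.7536, -0.0771, 0.6528]
q̇ = J⁺·V = [0.3280, 0.0170, -0.5490, -0.5390, -0.0210, -0.6280]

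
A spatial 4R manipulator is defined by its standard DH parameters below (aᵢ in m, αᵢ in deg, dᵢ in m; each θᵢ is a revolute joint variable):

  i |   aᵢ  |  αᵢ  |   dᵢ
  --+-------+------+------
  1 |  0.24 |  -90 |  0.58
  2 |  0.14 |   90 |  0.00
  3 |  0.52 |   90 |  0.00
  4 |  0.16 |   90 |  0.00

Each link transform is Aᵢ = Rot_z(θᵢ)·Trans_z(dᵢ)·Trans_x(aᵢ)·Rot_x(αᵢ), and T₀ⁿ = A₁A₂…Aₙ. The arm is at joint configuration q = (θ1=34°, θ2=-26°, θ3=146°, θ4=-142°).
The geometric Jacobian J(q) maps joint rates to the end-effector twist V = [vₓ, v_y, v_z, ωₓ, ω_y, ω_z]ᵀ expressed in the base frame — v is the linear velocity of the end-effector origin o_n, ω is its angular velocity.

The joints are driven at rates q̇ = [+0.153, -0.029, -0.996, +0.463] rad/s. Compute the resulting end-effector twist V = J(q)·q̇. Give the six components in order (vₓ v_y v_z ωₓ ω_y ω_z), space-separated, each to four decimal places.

-0.0734 0.3949 0.0235 0.3565 0.6685 -0.6287

o_n = [-0.0274, 0.2472, 0.4097]
J₁: ẑ×o_n = [-0.2472, -0.0274, 0.0000], ω = ẑ
J2: z=[-0.5592, 0.8290, 0.0000] o=[0.1990, 0.1342, 0.5800] → [-0.1412, -0.0952, 0.1245, -0.5592, 0.8290, 0.0000]
J3: z=[-0.3634, -0.2451, 0.8988] o=[0.3033, 0.2046, 0.6414] → [0.0185, -0.3815, -0.0966, -0.3634, -0.2451, 0.8988]
J4: z=[-0.0469, 0.9684, 0.2451] o=[-0.1805, 0.2290, 0.4524] → [-0.0458, 0.0355, -0.1491, -0.0469, 0.9684, 0.2451]
V = J·q̇ = [-0.0734, 0.3949, 0.0235, 0.3565, 0.6685, -0.6287]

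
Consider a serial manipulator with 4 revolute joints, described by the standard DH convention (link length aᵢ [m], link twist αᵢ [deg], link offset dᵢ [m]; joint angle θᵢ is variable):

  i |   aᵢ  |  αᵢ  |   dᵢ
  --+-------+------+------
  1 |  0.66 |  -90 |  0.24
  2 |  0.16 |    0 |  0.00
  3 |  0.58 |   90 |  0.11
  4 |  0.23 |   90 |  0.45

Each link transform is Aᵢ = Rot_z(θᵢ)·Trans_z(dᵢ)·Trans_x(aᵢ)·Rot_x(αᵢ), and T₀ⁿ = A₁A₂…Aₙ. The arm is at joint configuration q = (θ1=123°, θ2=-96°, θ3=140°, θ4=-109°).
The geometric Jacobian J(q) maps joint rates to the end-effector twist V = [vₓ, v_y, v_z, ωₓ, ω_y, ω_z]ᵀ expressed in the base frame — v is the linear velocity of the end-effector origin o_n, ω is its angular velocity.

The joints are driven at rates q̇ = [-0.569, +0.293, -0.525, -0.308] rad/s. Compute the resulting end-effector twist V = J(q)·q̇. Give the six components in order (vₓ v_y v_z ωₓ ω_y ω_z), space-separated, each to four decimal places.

o_n = [-0.6284, 1.1649, 0.3719]
J₁: ẑ×o_n = [-1.1649, -0.6284, 0.0000], ω = ẑ
J2: z=[-0.8387, -0.5446, 0.0000] o=[-0.3595, 0.5535, 0.2400] → [-0.0719, 0.1107, -0.6592, -0.8387, -0.5446, 0.0000]
J3: z=[-0.8387, -0.5446, 0.0000] o=[-0.3504, 0.5395, 0.3991] → [0.0148, -0.0228, -0.6759, -0.8387, -0.5446, 0.0000]
J4: z=[-0.3783, 0.5826, 0.7193] o=[-0.6698, 0.8295, -0.0038] → [-0.0224, 0.1720, -0.1511, -0.3783, 0.5826, 0.7193]
V = J·q̇ = [0.6409, 0.3490, 0.2082, 0.3111, -0.0531, -0.7906]

0.6409 0.3490 0.2082 0.3111 -0.0531 -0.7906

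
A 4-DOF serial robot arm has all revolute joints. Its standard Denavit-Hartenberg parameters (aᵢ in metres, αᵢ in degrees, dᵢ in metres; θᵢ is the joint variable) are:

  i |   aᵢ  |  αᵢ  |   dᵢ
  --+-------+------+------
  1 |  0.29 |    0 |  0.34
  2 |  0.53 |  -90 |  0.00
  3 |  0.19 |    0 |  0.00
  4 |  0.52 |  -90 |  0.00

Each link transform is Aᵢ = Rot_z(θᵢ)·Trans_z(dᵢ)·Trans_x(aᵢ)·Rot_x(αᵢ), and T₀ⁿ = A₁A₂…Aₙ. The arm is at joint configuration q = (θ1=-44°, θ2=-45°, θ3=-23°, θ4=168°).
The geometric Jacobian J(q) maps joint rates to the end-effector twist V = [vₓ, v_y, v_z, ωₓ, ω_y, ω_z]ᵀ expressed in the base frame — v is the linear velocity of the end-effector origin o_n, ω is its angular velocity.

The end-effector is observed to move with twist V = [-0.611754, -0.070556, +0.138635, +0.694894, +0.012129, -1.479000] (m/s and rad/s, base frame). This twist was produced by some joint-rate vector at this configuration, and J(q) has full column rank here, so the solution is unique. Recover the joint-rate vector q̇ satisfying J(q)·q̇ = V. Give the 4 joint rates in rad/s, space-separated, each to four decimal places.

-0.9770 -0.5020 0.9000 -0.2050

o_n = [0.2135, -0.4803, 0.1160]
J₁: ẑ×o_n = [0.4803, 0.2135, -0.0000], ω = ẑ
J2: z=[0.0000, 0.0000, 1.0000] o=[0.2086, -0.2015, 0.3400] → [0.2789, 0.0049, -0.0000, 0.0000, 0.0000, 1.0000]
J3: z=[0.9998, 0.0175, 0.0000] o=[0.2179, -0.7314, 0.3400] → [-0.0039, 0.2240, 0.2511, 0.9998, 0.0175, 0.0000]
J4: z=[0.9998, 0.0175, 0.0000] o=[0.2209, -0.9062, 0.4142] → [-0.0052, 0.2982, 0.4260, 0.9998, 0.0175, 0.0000]
q̇ = J⁺·V = [-0.9770, -0.5020, 0.9000, -0.2050]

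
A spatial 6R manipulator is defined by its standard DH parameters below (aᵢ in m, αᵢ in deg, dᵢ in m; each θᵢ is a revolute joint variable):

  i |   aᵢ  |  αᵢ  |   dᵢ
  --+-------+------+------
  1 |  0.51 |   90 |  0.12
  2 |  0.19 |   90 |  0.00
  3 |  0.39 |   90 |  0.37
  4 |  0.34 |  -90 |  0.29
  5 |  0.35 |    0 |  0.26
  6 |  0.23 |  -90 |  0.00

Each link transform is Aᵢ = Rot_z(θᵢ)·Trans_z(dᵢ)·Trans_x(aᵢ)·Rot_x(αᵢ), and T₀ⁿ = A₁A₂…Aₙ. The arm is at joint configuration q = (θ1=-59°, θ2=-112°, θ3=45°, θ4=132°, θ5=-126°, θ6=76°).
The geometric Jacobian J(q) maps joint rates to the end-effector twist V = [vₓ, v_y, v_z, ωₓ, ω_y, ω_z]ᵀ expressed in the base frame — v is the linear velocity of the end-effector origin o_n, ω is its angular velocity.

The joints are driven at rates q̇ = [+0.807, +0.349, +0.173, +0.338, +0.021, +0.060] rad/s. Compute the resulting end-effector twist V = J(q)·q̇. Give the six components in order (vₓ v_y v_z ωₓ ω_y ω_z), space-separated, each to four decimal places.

o_n = [0.3783, 0.3882, -0.4007]
J₁: ẑ×o_n = [-0.3882, 0.3783, 0.0000], ω = ẑ
J2: z=[-0.8572, -0.5150, 0.0000] o=[0.2627, -0.4372, 0.1200] → [0.2682, -0.4464, -0.6479, -0.8572, -0.5150, 0.0000]
J3: z=[-0.4775, 0.7948, 0.3746] o=[0.2260, -0.3761, -0.0562] → [-0.5602, -0.1075, -0.4860, -0.4775, 0.7948, 0.3746]
J4: z=[0.4697, 0.5912, -0.6556] o=[-0.2403, -0.1356, -0.1733] → [0.2089, -0.2987, -0.1197, 0.4697, 0.5912, -0.6556]
J5: z=[0.8713, -0.4299, 0.2366] o=[-0.0558, 0.2679, -0.1196] → [0.0924, 0.3477, 0.2914, 0.8713, -0.4299, 0.2366]
J6: z=[0.8713, -0.4299, 0.2366] o=[0.2745, 0.1832, -0.3912] → [-0.0444, 0.0328, 0.2233, 0.8713, -0.4299, 0.2366]
V = J·q̇ = [-0.2467, 0.0392, -0.3312, -0.1524, 0.1228, 0.6694]

-0.2467 0.0392 -0.3312 -0.1524 0.1228 0.6694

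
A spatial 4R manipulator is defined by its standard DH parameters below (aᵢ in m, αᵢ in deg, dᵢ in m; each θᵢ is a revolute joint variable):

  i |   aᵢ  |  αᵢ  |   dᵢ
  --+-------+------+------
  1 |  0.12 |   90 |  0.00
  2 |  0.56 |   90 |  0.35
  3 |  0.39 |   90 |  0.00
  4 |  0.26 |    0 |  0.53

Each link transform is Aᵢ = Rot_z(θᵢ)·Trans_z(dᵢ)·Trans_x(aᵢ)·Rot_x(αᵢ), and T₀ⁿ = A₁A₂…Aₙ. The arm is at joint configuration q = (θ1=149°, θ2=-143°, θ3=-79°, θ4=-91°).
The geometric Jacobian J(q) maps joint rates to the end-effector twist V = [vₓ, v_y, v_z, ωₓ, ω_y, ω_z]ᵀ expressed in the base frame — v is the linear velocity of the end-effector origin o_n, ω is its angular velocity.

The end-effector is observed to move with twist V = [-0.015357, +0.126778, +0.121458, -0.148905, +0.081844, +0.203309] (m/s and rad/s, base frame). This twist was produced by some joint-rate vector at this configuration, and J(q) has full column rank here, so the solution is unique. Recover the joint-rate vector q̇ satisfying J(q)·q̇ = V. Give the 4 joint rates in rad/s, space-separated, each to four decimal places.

0.5950 -0.0260 -0.4150 -0.1020

o_n = [-0.2261, -0.0152, -0.2758]
J₁: ẑ×o_n = [0.0152, -0.2261, 0.0000], ω = ẑ
J2: z=[0.5150, 0.8572, 0.0000] o=[-0.1029, 0.0618, 0.0000] → [-0.2364, 0.1420, 0.0660, 0.5150, 0.8572, 0.0000]
J3: z=[0.5159, -0.3100, 0.7986] o=[0.4608, 0.1315, -0.3370] → [0.0982, -0.5801, -0.2886, 0.5159, -0.3100, 0.7986]
J4: z=[-0.7703, 0.2402, 0.5908] o=[0.3145, -0.2273, -0.3818] → [-0.0998, -0.2377, -0.0335, -0.7703, 0.2402, 0.5908]
q̇ = J⁺·V = [0.5950, -0.0260, -0.4150, -0.1020]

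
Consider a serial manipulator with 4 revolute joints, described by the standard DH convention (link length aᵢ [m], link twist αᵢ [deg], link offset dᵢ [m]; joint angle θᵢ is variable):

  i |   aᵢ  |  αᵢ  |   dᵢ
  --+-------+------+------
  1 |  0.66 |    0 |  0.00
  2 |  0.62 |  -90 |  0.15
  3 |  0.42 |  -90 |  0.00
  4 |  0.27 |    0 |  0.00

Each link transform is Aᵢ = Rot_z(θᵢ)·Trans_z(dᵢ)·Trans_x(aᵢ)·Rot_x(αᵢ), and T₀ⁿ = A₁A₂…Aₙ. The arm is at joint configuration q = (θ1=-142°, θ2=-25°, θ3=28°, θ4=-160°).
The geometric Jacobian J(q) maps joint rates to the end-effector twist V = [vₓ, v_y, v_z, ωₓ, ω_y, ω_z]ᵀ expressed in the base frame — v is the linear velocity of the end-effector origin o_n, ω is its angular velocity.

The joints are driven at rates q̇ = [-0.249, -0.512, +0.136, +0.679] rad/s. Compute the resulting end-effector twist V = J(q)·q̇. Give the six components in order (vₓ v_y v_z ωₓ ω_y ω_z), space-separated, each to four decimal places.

o_n = [-1.2465, -0.6688, 0.0719]
J₁: ẑ×o_n = [0.6688, -1.2465, 0.0000], ω = ẑ
J2: z=[0.0000, 0.0000, 1.0000] o=[-0.5201, -0.4063, 0.0000] → [0.2625, -0.7264, 0.0000, 0.0000, 0.0000, 1.0000]
J3: z=[0.2250, -0.9744, 0.0000] o=[-1.1242, -0.5458, 0.1500] → [0.0761, 0.0176, -0.1468, 0.2250, -0.9744, 0.0000]
J4: z=[0.4574, 0.1056, -0.8829] o=[-1.4855, -0.6292, -0.0472] → [-0.0224, -0.2656, -0.0434, 0.4574, 0.1056, -0.8829]
V = J·q̇ = [-0.3058, 0.5044, -0.0494, 0.3412, -0.0608, -1.3605]

-0.3058 0.5044 -0.0494 0.3412 -0.0608 -1.3605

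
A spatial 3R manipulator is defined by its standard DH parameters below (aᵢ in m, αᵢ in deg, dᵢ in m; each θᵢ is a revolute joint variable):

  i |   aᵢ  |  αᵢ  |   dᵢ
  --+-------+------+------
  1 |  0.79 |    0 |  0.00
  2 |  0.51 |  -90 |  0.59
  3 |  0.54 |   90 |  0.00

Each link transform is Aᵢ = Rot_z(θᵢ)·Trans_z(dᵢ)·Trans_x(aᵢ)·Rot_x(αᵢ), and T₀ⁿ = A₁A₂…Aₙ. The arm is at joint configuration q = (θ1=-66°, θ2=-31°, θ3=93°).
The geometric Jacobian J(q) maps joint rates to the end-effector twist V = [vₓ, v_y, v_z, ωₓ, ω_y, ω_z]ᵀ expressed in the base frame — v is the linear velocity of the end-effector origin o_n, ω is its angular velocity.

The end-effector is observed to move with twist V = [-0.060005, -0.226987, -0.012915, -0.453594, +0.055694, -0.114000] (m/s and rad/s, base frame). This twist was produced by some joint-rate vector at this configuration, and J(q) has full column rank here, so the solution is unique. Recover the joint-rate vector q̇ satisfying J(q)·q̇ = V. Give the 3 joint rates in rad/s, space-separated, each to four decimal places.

0.0340 -0.1480 -0.4570

o_n = [0.2626, -1.1998, 0.0507]
J₁: ẑ×o_n = [1.1998, 0.2626, -0.0000], ω = ẑ
J2: z=[0.0000, 0.0000, 1.0000] o=[0.3213, -0.7217, 0.0000] → [0.4781, -0.0587, 0.0000, 0.0000, 0.0000, 1.0000]
J3: z=[0.9925, -0.1219, 0.0000] o=[0.2592, -1.2279, 0.5900] → [0.0657, 0.5352, 0.0283, 0.9925, -0.1219, 0.0000]
q̇ = J⁺·V = [0.0340, -0.1480, -0.4570]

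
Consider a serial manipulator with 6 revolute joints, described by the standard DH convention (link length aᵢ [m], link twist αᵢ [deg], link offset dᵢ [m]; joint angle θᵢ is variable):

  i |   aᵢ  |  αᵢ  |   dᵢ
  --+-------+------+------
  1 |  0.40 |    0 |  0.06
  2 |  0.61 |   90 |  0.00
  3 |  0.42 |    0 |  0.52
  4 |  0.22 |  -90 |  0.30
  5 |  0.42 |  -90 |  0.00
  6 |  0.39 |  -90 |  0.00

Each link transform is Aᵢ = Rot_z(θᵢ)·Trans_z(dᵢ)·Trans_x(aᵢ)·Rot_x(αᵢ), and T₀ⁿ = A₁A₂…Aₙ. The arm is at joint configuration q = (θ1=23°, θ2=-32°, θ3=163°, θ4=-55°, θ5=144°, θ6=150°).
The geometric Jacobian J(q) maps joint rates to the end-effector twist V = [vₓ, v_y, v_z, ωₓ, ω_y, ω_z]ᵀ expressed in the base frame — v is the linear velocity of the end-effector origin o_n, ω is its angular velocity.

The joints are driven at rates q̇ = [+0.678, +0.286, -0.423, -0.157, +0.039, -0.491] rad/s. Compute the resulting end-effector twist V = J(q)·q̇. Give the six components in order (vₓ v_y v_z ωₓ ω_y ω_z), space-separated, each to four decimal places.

o_n = [0.5896, -0.6600, 0.3890]
J₁: ẑ×o_n = [0.6600, 0.5896, -0.0000], ω = ẑ
J2: z=[0.0000, 0.0000, 1.0000] o=[0.3682, 0.1563, 0.0600] → [0.8163, 0.2214, -0.0000, 0.0000, 0.0000, 1.0000]
J3: z=[-0.1564, -0.9877, 0.0000] o=[0.9707, 0.0609, 0.0600] → [-0.3250, 0.0515, -0.2636, -0.1564, -0.9877, 0.0000]
J4: z=[-0.1564, -0.9877, 0.0000] o=[0.4926, -0.3899, 0.1828] → [-0.2037, 0.0323, 0.1380, -0.1564, -0.9877, 0.0000]
J5: z=[-0.9393, 0.1488, -0.3090] o=[0.3786, -0.6756, 0.3920] → [0.0043, -0.0681, -0.0460, -0.9393, 0.1488, -0.3090]
J6: z=[0.0528, -0.8275, -0.5590] o=[0.5209, -0.4482, 0.0689] → [-0.3833, -0.0553, 0.0457, 0.0528, -0.8275, -0.5590]
V = J·q̇ = [1.0388, 0.4608, 0.0656, 0.0282, 0.9849, 1.2264]

1.0388 0.4608 0.0656 0.0282 0.9849 1.2264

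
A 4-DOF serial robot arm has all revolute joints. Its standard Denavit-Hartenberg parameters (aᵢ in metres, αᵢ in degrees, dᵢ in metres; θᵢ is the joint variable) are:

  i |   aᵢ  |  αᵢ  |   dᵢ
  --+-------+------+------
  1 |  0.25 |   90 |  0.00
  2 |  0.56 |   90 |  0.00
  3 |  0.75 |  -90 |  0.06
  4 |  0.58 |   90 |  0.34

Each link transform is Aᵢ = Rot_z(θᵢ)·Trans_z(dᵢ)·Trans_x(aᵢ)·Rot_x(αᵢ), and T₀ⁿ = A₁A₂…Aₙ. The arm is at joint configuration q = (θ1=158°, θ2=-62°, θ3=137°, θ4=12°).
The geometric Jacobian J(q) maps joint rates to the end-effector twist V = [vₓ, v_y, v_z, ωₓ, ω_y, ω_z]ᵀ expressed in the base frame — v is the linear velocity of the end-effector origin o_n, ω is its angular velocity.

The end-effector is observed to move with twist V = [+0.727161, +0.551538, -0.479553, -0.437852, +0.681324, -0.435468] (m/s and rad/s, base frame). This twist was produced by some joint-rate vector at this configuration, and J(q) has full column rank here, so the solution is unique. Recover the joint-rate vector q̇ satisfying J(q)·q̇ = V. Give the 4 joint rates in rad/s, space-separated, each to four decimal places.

-0.5360 0.2300 -0.6310 -0.3250

o_n = [0.2385, 0.6044, 0.5894]
J₁: ẑ×o_n = [-0.6044, 0.2385, 0.0000], ω = ẑ
J2: z=[0.3746, 0.9272, 0.0000] o=[-0.2318, 0.0937, 0.0000] → [0.5465, -0.2208, -0.2448, 0.3746, 0.9272, 0.0000]
J3: z=[0.8187, -0.3308, -0.4695] o=[-0.4756, 0.1921, -0.4945] → [-0.1649, -1.2225, 0.5737, 0.8187, -0.3308, -0.4695]
J4: z=[0.0229, -0.7980, 0.6022] o=[0.0039, 0.5501, -0.0383] → [-0.5336, 0.1269, 0.1885, 0.0229, -0.7980, 0.6022]
q̇ = J⁺·V = [-0.5360, 0.2300, -0.6310, -0.3250]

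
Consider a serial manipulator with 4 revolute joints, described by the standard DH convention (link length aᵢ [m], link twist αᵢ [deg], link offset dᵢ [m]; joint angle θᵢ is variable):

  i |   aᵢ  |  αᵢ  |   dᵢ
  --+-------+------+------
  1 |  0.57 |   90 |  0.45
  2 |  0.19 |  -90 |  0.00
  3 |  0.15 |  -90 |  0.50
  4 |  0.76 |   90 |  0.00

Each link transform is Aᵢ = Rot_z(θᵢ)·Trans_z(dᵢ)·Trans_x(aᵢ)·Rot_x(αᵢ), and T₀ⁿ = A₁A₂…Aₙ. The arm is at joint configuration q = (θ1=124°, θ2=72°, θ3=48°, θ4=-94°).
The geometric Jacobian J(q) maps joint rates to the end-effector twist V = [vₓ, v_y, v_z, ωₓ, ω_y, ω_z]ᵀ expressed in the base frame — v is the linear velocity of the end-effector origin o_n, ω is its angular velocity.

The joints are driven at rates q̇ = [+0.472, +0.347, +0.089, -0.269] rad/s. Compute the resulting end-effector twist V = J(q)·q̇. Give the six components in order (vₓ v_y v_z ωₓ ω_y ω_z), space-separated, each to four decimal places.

0.4938 -0.0090 -0.5282 0.4497 0.2757 0.6896

o_n = [0.2466, -0.4945, 1.0812]
J₁: ẑ×o_n = [0.4945, 0.2466, -0.0000], ω = ẑ
J2: z=[0.8290, 0.5592, 0.0000] o=[-0.3187, 0.4726, 0.4500] → [0.3530, -0.5233, -1.1178, 0.8290, 0.5592, 0.0000]
J3: z=[0.5318, -0.7885, 0.3090] o=[-0.3516, 0.5212, 0.6307] → [-0.0413, -0.0548, -0.0685, 0.5318, -0.7885, 0.3090]
J4: z=[-0.4263, -0.5646, -0.7068] o=[-0.1954, 0.0904, 0.8807] → [-0.5266, -0.2269, 0.4989, -0.4263, -0.5646, -0.7068]
V = J·q̇ = [0.4938, -0.0090, -0.5282, 0.4497, 0.2757, 0.6896]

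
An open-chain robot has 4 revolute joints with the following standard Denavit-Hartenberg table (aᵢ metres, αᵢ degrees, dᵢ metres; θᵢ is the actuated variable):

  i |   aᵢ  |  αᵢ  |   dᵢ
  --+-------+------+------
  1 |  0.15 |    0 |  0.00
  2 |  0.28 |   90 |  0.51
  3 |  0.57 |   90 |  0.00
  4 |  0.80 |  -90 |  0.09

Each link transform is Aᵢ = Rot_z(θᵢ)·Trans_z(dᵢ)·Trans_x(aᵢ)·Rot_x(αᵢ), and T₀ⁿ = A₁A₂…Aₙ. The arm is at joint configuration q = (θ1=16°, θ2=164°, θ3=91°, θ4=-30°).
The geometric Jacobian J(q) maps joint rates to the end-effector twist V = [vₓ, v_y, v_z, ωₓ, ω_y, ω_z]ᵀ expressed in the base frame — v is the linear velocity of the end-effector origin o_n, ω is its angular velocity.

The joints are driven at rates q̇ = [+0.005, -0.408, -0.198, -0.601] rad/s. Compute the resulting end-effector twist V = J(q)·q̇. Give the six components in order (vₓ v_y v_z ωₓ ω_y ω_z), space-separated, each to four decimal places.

-0.4159 -0.2754 -0.2538 0.6009 -0.1980 -0.4135

o_n = [-0.2038, -0.3587, 1.7742]
J₁: ẑ×o_n = [0.3587, -0.2038, 0.0000], ω = ẑ
J2: z=[0.0000, 0.0000, 1.0000] o=[0.1442, 0.0413, 0.0000] → [0.4000, -0.3479, 0.0000, 0.0000, 0.0000, 1.0000]
J3: z=[0.0000, 1.0000, 0.0000] o=[-0.1358, 0.0413, 0.5100] → [1.2642, -0.0000, 0.0679, 0.0000, 1.0000, 0.0000]
J4: z=[-0.9998, 0.0000, 0.0175] o=[-0.1259, 0.0413, 1.0799] → [0.0070, 0.6928, 0.3999, -0.9998, 0.0000, 0.0175]
V = J·q̇ = [-0.4159, -0.2754, -0.2538, 0.6009, -0.1980, -0.4135]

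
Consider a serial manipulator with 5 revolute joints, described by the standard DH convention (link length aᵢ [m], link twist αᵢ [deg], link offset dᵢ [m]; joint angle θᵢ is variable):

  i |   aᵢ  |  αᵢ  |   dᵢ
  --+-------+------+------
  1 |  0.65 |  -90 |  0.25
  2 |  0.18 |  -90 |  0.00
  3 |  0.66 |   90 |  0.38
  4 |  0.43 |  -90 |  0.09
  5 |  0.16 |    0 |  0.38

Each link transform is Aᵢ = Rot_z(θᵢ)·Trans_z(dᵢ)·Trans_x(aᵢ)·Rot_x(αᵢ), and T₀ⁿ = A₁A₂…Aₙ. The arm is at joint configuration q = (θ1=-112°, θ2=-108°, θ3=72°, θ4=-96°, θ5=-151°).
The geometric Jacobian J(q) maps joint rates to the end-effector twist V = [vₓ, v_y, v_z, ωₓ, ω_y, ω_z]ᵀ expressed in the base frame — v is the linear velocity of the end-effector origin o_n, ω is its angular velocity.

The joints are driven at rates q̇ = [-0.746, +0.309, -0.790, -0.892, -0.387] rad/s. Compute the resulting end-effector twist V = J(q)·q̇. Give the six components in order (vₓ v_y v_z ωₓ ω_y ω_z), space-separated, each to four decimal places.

o_n = [-1.0271, -0.1223, 0.8849]
J₁: ẑ×o_n = [0.1223, -1.0271, 0.0000], ω = ẑ
J2: z=[0.9272, -0.3746, 0.0000] o=[-0.2435, -0.6027, 0.2500] → [-0.2378, -0.5887, 0.1518, 0.9272, -0.3746, 0.0000]
J3: z=[-0.3563, -0.8818, 0.3090] o=[-0.2227, -0.5511, 0.4212] → [-0.5414, -0.0834, -0.8621, -0.3563, -0.8818, 0.3090]
J4: z=[0.3966, 0.1567, 0.9045] o=[-0.9164, -0.5926, 0.7326] → [-0.4015, -0.1605, 0.2039, 0.3966, 0.1567, 0.9045]
J5: z=[-0.8042, 0.5345, 0.2600] o=[-0.6903, -0.2214, 0.6686] → [0.0898, 0.0864, 0.1004, -0.8042, 0.5345, 0.2600]
V = J·q̇ = [0.5863, 0.7600, 0.5073, 0.5254, 0.2342, -1.8976]

0.5863 0.7600 0.5073 0.5254 0.2342 -1.8976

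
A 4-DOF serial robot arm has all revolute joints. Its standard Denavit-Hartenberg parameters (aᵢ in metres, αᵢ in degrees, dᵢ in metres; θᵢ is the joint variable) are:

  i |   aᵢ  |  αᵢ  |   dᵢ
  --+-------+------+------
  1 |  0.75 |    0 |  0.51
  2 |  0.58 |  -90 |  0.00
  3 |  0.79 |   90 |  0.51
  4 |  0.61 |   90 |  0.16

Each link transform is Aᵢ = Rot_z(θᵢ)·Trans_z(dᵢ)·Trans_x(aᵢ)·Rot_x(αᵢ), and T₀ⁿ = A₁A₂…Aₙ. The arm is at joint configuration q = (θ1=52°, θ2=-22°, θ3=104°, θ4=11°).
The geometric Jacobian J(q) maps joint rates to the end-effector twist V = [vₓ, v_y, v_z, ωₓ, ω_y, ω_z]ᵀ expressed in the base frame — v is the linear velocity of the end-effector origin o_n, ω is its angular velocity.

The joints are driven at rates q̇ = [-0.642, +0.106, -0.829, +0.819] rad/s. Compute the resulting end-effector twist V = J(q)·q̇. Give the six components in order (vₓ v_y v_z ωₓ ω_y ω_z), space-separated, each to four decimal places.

o_n = [0.4943, 1.3331, -0.8762]
J₁: ẑ×o_n = [-1.3331, 0.4943, 0.0000], ω = ẑ
J2: z=[0.0000, 0.0000, 1.0000] o=[0.4617, 0.5910, 0.5100] → [-0.7421, 0.0326, 0.0000, 0.0000, 0.0000, 1.0000]
J3: z=[-0.5000, 0.8660, 0.0000] o=[0.9640, 0.8810, 0.5100] → [-1.2005, -0.6931, 0.1807, -0.5000, 0.8660, 0.0000]
J4: z=[0.8403, 0.4851, -0.2419] o=[0.5435, 1.2271, -0.2565] → [-0.2750, 0.5326, 0.1129, 0.8403, 0.4851, -0.2419]
V = J·q̇ = [1.5472, 0.6969, -0.0573, 1.1027, -0.3206, -0.7341]

1.5472 0.6969 -0.0573 1.1027 -0.3206 -0.7341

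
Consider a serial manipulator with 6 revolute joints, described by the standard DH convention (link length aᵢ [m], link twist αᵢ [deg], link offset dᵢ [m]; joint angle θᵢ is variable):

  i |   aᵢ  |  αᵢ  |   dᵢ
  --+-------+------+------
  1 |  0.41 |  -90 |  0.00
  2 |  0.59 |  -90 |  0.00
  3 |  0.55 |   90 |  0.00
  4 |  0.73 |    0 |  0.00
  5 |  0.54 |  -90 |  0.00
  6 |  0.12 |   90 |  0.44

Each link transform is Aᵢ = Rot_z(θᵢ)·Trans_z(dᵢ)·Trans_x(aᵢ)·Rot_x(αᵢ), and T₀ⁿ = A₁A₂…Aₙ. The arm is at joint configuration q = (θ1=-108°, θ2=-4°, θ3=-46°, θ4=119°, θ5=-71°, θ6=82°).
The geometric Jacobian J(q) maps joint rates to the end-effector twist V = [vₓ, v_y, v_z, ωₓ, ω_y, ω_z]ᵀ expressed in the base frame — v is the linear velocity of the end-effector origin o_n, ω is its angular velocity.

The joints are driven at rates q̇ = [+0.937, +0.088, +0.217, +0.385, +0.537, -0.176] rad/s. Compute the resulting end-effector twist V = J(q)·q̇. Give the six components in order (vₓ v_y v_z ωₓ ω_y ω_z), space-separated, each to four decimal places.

o_n = [-0.3289, -1.3076, -1.2845]
J₁: ẑ×o_n = [1.3076, -0.3289, 0.0000], ω = ẑ
J2: z=[0.9511, -0.3090, 0.0000] o=[-0.1267, -0.3899, 0.0000] → [0.3969, 1.2216, -0.9352, 0.9511, -0.3090, 0.0000]
J3: z=[-0.0216, -0.0663, -0.9976] o=[-0.3086, -0.9497, 0.0412] → [-0.2690, -0.0083, 0.0064, -0.0216, -0.0663, -0.9976]
J4: z=[0.8824, 0.4678, -0.0502] o=[-0.0501, -1.4344, 0.0678] → [-0.6262, 1.2073, 0.2424, 0.8824, 0.4678, -0.0502]
J5: z=[0.8824, 0.4678, -0.0502] o=[-0.2302, -1.1649, -0.5863] → [-0.3338, 0.6211, -0.0797, 0.8824, 0.4678, -0.0502]
J6: z=[-0.3637, 0.6106, -0.7035] o=[-0.0690, -1.5099, -0.9691] → [-0.0502, 0.0681, 0.0851, -0.3637, 0.6106, -0.7035]
V = J·q̇ = [0.7902, 0.5838, -0.0454, 0.9566, 0.2823, 0.7981]

0.7902 0.5838 -0.0454 0.9566 0.2823 0.7981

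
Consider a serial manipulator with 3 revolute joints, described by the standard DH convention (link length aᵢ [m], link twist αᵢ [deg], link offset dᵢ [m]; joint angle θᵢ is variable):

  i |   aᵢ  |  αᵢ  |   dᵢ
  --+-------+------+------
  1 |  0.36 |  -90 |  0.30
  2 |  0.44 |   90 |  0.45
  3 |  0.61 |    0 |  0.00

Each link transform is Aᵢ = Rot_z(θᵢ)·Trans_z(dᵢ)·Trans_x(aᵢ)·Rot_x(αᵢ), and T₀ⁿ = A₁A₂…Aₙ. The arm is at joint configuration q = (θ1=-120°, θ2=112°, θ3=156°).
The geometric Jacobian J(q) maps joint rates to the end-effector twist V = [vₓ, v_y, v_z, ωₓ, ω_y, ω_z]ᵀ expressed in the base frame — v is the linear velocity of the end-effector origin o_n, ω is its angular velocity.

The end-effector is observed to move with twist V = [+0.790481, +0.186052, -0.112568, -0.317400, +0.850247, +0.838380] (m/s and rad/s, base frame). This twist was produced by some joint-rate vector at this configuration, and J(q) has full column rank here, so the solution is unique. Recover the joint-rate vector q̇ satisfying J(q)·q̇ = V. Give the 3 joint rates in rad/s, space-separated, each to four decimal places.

o_n = [0.4026, -0.6989, 0.4087]
J₁: ẑ×o_n = [0.6989, 0.4026, -0.0000], ω = ẑ
J2: z=[0.8660, -0.5000, 0.0000] o=[-0.1800, -0.3118, 0.3000] → [-0.0544, -0.0942, -0.0439, 0.8660, -0.5000, 0.0000]
J3: z=[-0.4636, -0.8030, -0.3746] o=[0.2921, -0.3940, -0.1080] → [-0.5291, 0.1981, 0.2300, -0.4636, -0.8030, -0.3746]
q̇ = J⁺·V = [0.6050, -0.7000, -0.6230]

0.6050 -0.7000 -0.6230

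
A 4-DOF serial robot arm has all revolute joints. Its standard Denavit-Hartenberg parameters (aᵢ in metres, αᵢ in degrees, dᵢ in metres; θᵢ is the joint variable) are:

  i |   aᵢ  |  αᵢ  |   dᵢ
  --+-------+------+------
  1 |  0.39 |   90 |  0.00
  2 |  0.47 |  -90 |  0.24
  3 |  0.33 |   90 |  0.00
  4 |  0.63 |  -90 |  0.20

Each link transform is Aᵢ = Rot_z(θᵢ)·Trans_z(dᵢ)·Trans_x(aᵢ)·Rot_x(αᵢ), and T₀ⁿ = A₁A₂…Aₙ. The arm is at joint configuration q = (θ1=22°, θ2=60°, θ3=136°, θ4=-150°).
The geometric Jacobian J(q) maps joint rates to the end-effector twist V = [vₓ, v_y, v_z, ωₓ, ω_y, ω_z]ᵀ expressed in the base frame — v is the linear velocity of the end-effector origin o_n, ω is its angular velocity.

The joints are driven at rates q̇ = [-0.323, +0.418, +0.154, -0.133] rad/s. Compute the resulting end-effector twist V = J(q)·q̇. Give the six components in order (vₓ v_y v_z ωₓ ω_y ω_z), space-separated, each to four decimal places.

-0.1925 -0.4243 0.3369 0.0259 -0.5435 -0.3260

o_n = [1.0608, 0.1634, 0.5042]
J₁: ẑ×o_n = [-0.1634, 1.0608, 0.0000], ω = ẑ
J2: z=[0.3746, -0.9272, 0.0000] o=[0.3616, 0.1461, 0.0000] → [-0.4674, -0.1889, 0.6548, 0.3746, -0.9272, 0.0000]
J3: z=[-0.8030, -0.3244, 0.5000] o=[0.6694, 0.0116, 0.4070] → [-0.1074, 0.2737, 0.0051, -0.8030, -0.3244, 0.5000]
J4: z=[0.0526, 0.7971, 0.6016] o=[0.4735, 0.1797, 0.2015] → [0.2511, 0.3374, -0.4690, 0.0526, 0.7971, 0.6016]
V = J·q̇ = [-0.1925, -0.4243, 0.3369, 0.0259, -0.5435, -0.3260]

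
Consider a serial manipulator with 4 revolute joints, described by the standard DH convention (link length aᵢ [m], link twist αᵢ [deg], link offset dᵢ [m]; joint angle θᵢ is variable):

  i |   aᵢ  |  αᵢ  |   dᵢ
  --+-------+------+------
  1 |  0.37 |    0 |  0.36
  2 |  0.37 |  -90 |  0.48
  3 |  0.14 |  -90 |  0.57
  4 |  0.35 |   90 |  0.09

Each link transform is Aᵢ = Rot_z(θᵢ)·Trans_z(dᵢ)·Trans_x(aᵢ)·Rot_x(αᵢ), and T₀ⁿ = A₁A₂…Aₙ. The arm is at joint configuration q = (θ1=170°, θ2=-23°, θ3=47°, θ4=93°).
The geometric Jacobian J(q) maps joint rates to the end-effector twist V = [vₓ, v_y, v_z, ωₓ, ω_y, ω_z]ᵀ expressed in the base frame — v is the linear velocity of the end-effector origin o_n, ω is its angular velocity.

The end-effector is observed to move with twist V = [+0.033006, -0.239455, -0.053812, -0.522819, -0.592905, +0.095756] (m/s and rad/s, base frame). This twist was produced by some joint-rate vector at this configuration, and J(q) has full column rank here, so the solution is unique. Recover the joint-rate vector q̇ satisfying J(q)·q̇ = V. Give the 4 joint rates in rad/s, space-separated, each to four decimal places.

0.5590 -0.5710 0.7820 -0.1580

o_n = [-0.8092, 0.0902, 0.6896]
J₁: ẑ×o_n = [-0.0902, -0.8092, 0.0000], ω = ẑ
J2: z=[0.0000, 0.0000, 1.0000] o=[-0.3644, 0.0642, 0.3600] → [-0.0260, -0.4448, 0.0000, 0.0000, 0.0000, 1.0000]
J3: z=[-0.5446, -0.8387, 0.0000] o=[-0.6747, 0.2658, 0.8400] → [0.1261, -0.0819, -0.0172, -0.5446, -0.8387, 0.0000]
J4: z=[0.6134, -0.3983, -0.6820] o=[-1.0652, -0.1603, 0.7376] → [0.1899, -0.1452, 0.2556, 0.6134, -0.3983, -0.6820]
q̇ = J⁺·V = [0.5590, -0.5710, 0.7820, -0.1580]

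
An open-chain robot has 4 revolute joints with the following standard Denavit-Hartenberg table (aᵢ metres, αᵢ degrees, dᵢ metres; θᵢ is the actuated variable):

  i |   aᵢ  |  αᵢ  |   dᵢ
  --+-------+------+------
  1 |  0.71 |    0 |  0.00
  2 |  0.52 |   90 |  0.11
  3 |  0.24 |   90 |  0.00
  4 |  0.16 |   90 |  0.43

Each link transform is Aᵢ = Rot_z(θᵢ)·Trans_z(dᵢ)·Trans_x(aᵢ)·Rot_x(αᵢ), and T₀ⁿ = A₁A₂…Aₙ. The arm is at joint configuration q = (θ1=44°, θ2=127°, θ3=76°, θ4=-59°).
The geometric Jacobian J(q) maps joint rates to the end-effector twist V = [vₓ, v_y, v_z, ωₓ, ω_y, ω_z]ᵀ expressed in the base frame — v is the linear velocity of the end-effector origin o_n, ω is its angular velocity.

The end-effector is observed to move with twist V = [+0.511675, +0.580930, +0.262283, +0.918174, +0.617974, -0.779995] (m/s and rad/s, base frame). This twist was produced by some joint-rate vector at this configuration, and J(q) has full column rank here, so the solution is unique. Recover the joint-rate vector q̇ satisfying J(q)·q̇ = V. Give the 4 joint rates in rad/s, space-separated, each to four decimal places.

-0.6420 -0.3400 0.7540 -0.8350

o_n = [-0.5134, 0.5166, 0.3188]
J₁: ẑ×o_n = [-0.5166, -0.5134, 0.0000], ω = ẑ
J2: z=[0.0000, 0.0000, 1.0000] o=[0.5107, 0.4932, 0.0000] → [-0.0234, -1.0242, 0.0000, 0.0000, 0.0000, 1.0000]
J3: z=[0.1564, 0.9877, 0.0000] o=[-0.0029, 0.5746, 0.1100] → [0.2062, -0.0327, 0.4952, 0.1564, 0.9877, 0.0000]
J4: z=[-0.9583, 0.1518, -0.2419] o=[-0.0602, 0.5836, 0.3429] → [-0.0199, 0.0866, 0.1331, -0.9583, 0.1518, -0.2419]
q̇ = J⁺·V = [-0.6420, -0.3400, 0.7540, -0.8350]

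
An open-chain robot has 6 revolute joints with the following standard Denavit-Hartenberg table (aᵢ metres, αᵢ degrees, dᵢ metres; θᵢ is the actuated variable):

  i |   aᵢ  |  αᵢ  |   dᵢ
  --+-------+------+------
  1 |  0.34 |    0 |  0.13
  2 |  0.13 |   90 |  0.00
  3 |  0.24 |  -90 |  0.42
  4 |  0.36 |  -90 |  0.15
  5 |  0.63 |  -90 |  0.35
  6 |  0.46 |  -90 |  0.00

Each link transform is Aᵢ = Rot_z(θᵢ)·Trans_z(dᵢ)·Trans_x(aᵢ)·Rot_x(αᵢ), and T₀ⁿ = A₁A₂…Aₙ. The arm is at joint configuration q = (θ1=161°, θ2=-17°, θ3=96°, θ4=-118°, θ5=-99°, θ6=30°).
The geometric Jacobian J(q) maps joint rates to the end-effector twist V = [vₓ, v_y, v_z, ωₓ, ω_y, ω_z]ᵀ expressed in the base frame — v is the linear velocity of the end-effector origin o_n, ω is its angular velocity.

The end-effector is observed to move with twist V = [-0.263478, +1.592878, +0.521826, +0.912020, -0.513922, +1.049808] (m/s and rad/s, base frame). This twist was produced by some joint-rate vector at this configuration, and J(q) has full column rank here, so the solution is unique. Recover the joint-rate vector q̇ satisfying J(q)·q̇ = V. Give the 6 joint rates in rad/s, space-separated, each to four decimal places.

o_n = [0.9159, 0.0178, 0.2592]
J₁: ẑ×o_n = [-0.0178, 0.9159, 0.0000], ω = ẑ
J2: z=[0.0000, 0.0000, 1.0000] o=[-0.3215, 0.1107, 0.1300] → [0.0929, 1.2374, -0.0000, 0.0000, 0.0000, 1.0000]
J3: z=[0.5878, 0.8090, 0.0000] o=[-0.4266, 0.1871, 0.1300] → [0.1046, -0.0760, -1.1857, 0.5878, 0.8090, 0.0000]
J4: z=[0.8046, -0.5846, -0.1045] o=[-0.1595, 0.5121, 0.3687] → [0.0123, -0.0244, 0.2309, 0.8046, -0.5846, -0.1045]
J5: z=[0.3506, 0.3256, 0.8781] o=[0.1337, 0.6920, 0.1849] → [0.6162, 0.6608, -0.4911, 0.3506, 0.3256, 0.8781]
J6: z=[0.5992, 0.6426, -0.4775] o=[0.7099, 0.3690, 0.4732] → [-0.3052, 0.0298, -0.3429, 0.5992, 0.6426, -0.4775]
q̇ = J⁺·V = [0.9230, 0.6580, -0.3770, 0.9890, -0.1370, 0.6440]

0.9230 0.6580 -0.3770 0.9890 -0.1370 0.6440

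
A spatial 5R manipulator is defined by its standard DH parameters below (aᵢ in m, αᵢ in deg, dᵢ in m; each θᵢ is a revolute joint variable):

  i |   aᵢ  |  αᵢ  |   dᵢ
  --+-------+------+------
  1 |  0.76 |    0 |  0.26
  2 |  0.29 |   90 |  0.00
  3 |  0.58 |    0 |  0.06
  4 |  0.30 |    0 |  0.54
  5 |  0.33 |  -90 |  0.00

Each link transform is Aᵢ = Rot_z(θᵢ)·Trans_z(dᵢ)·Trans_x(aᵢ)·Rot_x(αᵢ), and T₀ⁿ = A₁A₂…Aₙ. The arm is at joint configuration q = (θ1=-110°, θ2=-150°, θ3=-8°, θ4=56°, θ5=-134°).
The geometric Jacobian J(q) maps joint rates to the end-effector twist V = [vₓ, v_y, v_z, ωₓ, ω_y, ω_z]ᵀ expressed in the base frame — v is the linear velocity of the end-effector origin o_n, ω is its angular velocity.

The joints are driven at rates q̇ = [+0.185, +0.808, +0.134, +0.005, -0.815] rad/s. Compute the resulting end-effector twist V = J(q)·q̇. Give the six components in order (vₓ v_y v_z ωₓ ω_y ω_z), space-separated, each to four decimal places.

o_n = [0.1420, 0.4616, 0.0730]
J₁: ẑ×o_n = [-0.4616, 0.1420, 0.0000], ω = ẑ
J2: z=[0.0000, 0.0000, 1.0000] o=[-0.2599, -0.7142, 0.2600] → [-1.1758, 0.4019, 0.0000, 0.0000, 0.0000, 1.0000]
J3: z=[0.9848, 0.1736, 0.0000] o=[-0.3103, -0.4286, 0.2600] → [-0.0325, 0.1841, 0.7981, 0.9848, 0.1736, 0.0000]
J4: z=[0.9848, 0.1736, 0.0000] o=[-0.3509, 0.1475, 0.1793] → [-0.0185, 0.1046, 0.2238, 0.9848, 0.1736, 0.0000]
J5: z=[0.9848, 0.1736, 0.0000] o=[0.1460, 0.4389, 0.4022] → [-0.0572, 0.3242, 0.0230, 0.9848, 0.1736, 0.0000]
V = J·q̇ = [-0.9933, 0.1120, 0.0893, -0.6657, -0.1174, 0.9930]

-0.9933 0.1120 0.0893 -0.6657 -0.1174 0.9930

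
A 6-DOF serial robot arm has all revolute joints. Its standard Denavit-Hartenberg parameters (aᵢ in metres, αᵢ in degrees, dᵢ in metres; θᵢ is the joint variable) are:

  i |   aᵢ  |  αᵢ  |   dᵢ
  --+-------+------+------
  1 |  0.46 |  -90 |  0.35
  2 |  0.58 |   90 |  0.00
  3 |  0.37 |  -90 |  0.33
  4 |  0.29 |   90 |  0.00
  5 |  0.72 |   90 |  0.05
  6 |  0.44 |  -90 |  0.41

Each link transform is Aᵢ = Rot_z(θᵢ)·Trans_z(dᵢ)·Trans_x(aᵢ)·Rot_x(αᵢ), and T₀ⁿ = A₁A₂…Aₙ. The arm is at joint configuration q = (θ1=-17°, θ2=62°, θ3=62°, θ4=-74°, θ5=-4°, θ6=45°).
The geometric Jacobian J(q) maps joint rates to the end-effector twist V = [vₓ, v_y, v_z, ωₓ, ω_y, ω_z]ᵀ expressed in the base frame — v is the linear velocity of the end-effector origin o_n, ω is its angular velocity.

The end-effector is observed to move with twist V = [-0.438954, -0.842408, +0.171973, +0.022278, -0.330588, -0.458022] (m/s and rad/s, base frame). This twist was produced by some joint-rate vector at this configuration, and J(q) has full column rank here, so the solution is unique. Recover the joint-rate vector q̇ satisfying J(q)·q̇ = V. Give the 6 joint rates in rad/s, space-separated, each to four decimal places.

o_n = [2.4121, -0.6242, 0.0899]
J₁: ẑ×o_n = [0.6242, 2.4121, -0.0000], ω = ẑ
J2: z=[0.2924, 0.9563, 0.0000] o=[0.4399, -0.1345, 0.3500] → [-0.2487, 0.0760, -2.0292, 0.2924, 0.9563, 0.0000]
J3: z=[0.8444, -0.2581, 0.4695] o=[0.7003, -0.2141, -0.1621] → [0.1274, 0.5909, 0.0957, 0.8444, -0.2581, 0.4695]
J4: z=[-0.2591, 0.5702, 0.7796] o=[1.1524, -0.0107, -0.1606] → [0.6210, 1.0470, -0.5592, -0.2591, 0.5702, 0.7796]
J5: z=[-0.2180, -0.8209, 0.5279] o=[1.4253, -0.0203, -0.0628] → [0.1934, 0.5542, 0.9417, -0.2180, -0.8209, 0.5279]
J6: z=[0.1929, -0.5664, -0.8012] o=[2.1032, -0.1138, 0.1665] → [-0.3655, -0.2327, 0.0765, 0.1929, -0.5664, -0.8012]
q̇ = J⁺·V = [-0.1640, 0.2100, -0.1250, -0.5490, 0.3240, -0.0270]

-0.1640 0.2100 -0.1250 -0.5490 0.3240 -0.0270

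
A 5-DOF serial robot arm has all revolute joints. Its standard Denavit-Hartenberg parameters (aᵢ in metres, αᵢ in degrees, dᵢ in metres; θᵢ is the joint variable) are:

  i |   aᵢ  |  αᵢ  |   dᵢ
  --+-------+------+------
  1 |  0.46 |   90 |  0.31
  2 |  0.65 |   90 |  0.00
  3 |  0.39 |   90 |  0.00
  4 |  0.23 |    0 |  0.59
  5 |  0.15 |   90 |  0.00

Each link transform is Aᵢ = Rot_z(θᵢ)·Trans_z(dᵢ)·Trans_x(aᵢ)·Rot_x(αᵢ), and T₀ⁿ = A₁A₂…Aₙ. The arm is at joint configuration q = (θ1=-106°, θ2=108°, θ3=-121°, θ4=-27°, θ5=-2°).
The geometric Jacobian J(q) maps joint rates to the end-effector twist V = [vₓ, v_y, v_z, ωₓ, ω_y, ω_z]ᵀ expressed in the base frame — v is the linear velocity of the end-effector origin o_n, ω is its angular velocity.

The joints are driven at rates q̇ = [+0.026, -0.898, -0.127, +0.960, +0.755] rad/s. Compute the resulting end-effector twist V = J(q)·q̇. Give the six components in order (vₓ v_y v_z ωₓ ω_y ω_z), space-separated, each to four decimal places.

0.0331 -0.2131 0.0692 -0.0778 -0.3246 -1.4113

o_n = [0.2063, -0.4363, 0.0368]
J₁: ẑ×o_n = [0.4363, 0.2063, -0.0000], ω = ẑ
J2: z=[-0.9613, 0.2756, 0.0000] o=[-0.1268, -0.4422, 0.3100] → [-0.0753, -0.2626, -0.0975, -0.9613, 0.2756, 0.0000]
J3: z=[-0.2621, -0.9142, 0.3090] o=[-0.0714, -0.2491, 0.9282] → [0.8728, -0.1479, 0.3029, -0.2621, -0.9142, 0.3090]
J4: z=[-0.5681, -0.1127, -0.8152] o=[0.2328, -0.4009, 0.7372] → [0.0501, -0.3762, 0.0171, -0.5681, -0.1127, -0.8152]
J5: z=[-0.5681, -0.1127, -0.8152] o=[0.0849, -0.4517, 0.1235] → [0.0223, -0.1482, 0.0049, -0.5681, -0.1127, -0.8152]
V = J·q̇ = [0.0331, -0.2131, 0.0692, -0.0778, -0.3246, -1.4113]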